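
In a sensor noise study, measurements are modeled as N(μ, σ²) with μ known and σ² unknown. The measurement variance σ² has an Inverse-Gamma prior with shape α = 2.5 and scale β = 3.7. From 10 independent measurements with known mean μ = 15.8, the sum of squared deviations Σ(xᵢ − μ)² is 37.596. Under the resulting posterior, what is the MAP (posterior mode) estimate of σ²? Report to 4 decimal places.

2.6468

With known mean μ and an Inverse-Gamma(α, β) prior on σ², the Normal likelihood is conjugate: posterior is Inv-Gamma(α + n/2, β + Σ(xᵢ−μ)²/2).
Posterior: Inv-Gamma(2.5 + 10/2, 3.7 + 37.596/2) = Inv-Gamma(7.50, 22.4980).
Mode = β/(α+1) = 22.4980/8.50 = 2.6468.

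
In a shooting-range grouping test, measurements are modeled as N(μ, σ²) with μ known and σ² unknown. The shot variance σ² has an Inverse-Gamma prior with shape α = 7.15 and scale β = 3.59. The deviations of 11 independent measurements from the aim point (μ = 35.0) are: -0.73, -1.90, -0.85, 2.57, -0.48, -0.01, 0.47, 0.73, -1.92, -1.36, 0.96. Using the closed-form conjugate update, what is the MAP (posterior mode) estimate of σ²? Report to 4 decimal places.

With known mean μ and an Inverse-Gamma(α, β) prior on σ², the Normal likelihood is conjugate: posterior is Inv-Gamma(α + n/2, β + Σ(xᵢ−μ)²/2).
Σ(xᵢ−μ)² = (-0.73)² + (-1.90)² + (-0.85)² + (2.57)² + (-0.48)² + (-0.01)² + (0.47)² + (0.73)² + (-1.92)² + (-1.36)² + (0.96)² = 18.9122.
Posterior: Inv-Gamma(7.15 + 11/2, 3.59 + 18.9122/2) = Inv-Gamma(12.65, 13.04610).
Mode = β/(α+1) = 13.04610/13.65 = 0.9558.

0.9558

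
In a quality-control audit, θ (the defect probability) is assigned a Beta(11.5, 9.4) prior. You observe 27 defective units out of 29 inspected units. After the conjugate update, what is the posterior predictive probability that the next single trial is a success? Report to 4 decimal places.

The Beta prior is conjugate to a Binomial/Bernoulli likelihood; the update adds successes to α and failures to β.
Posterior: Beta(α+k, β+n−k) = Beta(11.5+27, 9.4+2) = Beta(38.5, 11.4).
For a single future Bernoulli trial, P(success | data) = α/(α+β) = 0.7715.

0.7715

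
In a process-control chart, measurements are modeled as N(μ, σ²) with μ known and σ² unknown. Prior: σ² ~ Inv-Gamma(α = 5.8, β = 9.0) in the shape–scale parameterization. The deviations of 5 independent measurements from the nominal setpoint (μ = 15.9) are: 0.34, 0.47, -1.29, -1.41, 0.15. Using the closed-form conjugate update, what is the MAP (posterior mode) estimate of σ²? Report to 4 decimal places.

With known mean μ and an Inverse-Gamma(α, β) prior on σ², the Normal likelihood is conjugate: posterior is Inv-Gamma(α + n/2, β + Σ(xᵢ−μ)²/2).
Σ(xᵢ−μ)² = (0.34)² + (0.47)² + (-1.29)² + (-1.41)² + (0.15)² = 4.0112.
Posterior: Inv-Gamma(5.8 + 5/2, 9.0 + 4.0112/2) = Inv-Gamma(8.30, 11.00560).
Mode = β/(α+1) = 11.00560/9.30 = 1.1834.

1.1834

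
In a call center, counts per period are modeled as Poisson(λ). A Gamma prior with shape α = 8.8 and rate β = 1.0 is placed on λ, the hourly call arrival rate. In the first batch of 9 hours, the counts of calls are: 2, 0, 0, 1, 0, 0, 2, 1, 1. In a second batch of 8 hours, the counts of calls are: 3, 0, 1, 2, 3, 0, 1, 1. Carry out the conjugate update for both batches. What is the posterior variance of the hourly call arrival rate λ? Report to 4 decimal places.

With a Gamma(shape α, rate β) prior, the Poisson likelihood is conjugate: the posterior is Gamma(α + ΣXᵢ, β + n).
Batch 1: sum of counts S = 7 over n = 9 hours.
After batch 1: Gamma(α+S, β+n) = Gamma(8.8+7, 1.0+9) = Gamma(15.8, 10.0).
Batch 2: sum of counts S = 11 over n = 8 hours.
After batch 2: Gamma(α+S, β+n) = Gamma(15.8+11, 10.0+8) = Gamma(26.8, 18.0).
Var = α/β² = 26.8/18.0² = 0.0827.

0.0827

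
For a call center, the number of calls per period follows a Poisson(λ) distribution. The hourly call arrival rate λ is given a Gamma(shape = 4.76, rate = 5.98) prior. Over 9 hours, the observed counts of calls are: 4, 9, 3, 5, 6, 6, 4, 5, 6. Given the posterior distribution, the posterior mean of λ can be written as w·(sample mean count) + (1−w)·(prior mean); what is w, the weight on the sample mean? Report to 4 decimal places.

0.6008

With a Gamma(shape α, rate β) prior, the Poisson likelihood is conjugate: the posterior is Gamma(α + ΣXᵢ, β + n).
Posterior mean = (α₀+S)/(β₀+n) = [n/(β₀+n)]·(S/n) + [β₀/(β₀+n)]·(α₀/β₀), so only n and β₀ enter the weight.
Weight on data w = n/(β₀+n) = 9/(5.98+9) = 9/14.98 = 0.6008.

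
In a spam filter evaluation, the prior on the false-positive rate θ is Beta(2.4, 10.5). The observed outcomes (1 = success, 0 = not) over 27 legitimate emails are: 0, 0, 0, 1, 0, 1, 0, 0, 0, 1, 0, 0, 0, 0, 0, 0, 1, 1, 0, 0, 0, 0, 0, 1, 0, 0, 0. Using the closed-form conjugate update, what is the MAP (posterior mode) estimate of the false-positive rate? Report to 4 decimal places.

The Beta prior is conjugate to a Binomial/Bernoulli likelihood; the update adds successes to α and failures to β.
Posterior: Beta(α+k, β+n−k) = Beta(2.4+6, 10.5+21) = Beta(8.4, 31.5).
Mode of Beta(a,b) for a,b>1 is (a−1)/(a+b−2) = 7.4/37.9 = 0.1953.

0.1953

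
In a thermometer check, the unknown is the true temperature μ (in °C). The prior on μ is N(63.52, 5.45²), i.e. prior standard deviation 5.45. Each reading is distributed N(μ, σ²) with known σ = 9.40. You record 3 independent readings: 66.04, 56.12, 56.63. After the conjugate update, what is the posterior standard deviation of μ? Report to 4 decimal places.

3.8456

For Normal data with known variance σ², a Normal(μ₀, σ₀²) prior on μ is conjugate. Posterior precision = 1/σ₀² + n/σ²; posterior mean is the precision-weighted average of μ₀ and x̄.
σ₀² = 5.45² = 29.7025, σ² = 9.40² = 88.36; σ² + n·σ₀² = 88.36 + 3·29.7025 = 177.4675.
Posterior precision = 1/σ₀² + n/σ² = 1/29.7025 + 3/88.36 = (σ² + n·σ₀²)/(σ₀²σ²) = 177.4675/(29.7025·88.36); posterior variance σₙ² = σ₀²σ²/(σ² + n·σ₀²) = 29.7025·88.36/177.4675 = 14.788696.
Posterior SD = √σₙ² = √(29.7025·88.36/177.4675) = 3.8456.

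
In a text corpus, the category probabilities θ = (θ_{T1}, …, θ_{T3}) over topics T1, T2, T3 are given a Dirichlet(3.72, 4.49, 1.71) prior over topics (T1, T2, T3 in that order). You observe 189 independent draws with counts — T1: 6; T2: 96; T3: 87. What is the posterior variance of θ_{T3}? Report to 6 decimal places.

0.001236

The Dirichlet prior is conjugate to the Multinomial likelihood: each posterior αⱼ = prior αⱼ + observed count nⱼ.
Posterior concentration: (9.72, 100.49, 88.71), total = 198.92.
Var[θ_j] = α_j(Σα−α_j)/((Σα)²(Σα+1)) = 88.71·110.21/(198.92²·199.92) = 0.001236.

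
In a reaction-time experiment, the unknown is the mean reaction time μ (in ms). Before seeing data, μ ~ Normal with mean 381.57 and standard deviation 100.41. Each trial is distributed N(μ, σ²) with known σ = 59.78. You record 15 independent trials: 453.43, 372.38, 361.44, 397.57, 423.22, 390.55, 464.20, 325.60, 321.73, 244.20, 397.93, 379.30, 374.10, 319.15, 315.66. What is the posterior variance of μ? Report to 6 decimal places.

For Normal data with known variance σ², a Normal(μ₀, σ₀²) prior on μ is conjugate. Posterior precision = 1/σ₀² + n/σ²; posterior mean is the precision-weighted average of μ₀ and x̄.
σ₀² = 100.41² = 10082.1681, σ² = 59.78² = 3573.6484; σ² + n·σ₀² = 3573.6484 + 15·10082.1681 = 154806.1699.
Posterior precision = 1/σ₀² + n/σ² = 1/10082.1681 + 15/3573.6484 = (σ² + n·σ₀²)/(σ₀²σ²) = 154806.1699/(10082.1681·3573.6484); posterior variance σₙ² = σ₀²σ²/(σ² + n·σ₀²) = 10082.1681·3573.6484/154806.1699 = 232.743462.

232.743462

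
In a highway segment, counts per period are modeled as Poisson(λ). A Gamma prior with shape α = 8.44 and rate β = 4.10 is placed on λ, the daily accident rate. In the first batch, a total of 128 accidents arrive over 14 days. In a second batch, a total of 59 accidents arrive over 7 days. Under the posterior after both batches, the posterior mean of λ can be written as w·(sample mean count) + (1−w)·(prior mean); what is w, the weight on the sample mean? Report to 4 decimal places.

With a Gamma(shape α, rate β) prior, the Poisson likelihood is conjugate: the posterior is Gamma(α + ΣXᵢ, β + n).
Total number of days: n = 14 + 7 = 21.
Posterior mean = (α₀+S)/(β₀+n) = [n/(β₀+n)]·(S/n) + [β₀/(β₀+n)]·(α₀/β₀), so only n and β₀ enter the weight.
Weight on data w = n/(β₀+n) = 21/(4.10+21) = 21/25.10 = 0.8367.

0.8367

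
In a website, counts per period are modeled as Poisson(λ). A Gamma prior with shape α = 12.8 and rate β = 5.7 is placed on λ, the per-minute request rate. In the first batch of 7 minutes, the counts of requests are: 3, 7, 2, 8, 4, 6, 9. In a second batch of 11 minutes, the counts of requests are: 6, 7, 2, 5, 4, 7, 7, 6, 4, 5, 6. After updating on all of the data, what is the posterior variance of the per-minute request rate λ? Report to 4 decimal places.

0.1973

With a Gamma(shape α, rate β) prior, the Poisson likelihood is conjugate: the posterior is Gamma(α + ΣXᵢ, β + n).
Batch 1: sum of counts S = 39 over n = 7 minutes.
After batch 1: Gamma(α+S, β+n) = Gamma(12.8+39, 5.7+7) = Gamma(51.8, 12.7).
Batch 2: sum of counts S = 59 over n = 11 minutes.
After batch 2: Gamma(α+S, β+n) = Gamma(51.8+59, 12.7+11) = Gamma(110.8, 23.7).
Var = α/β² = 110.8/23.7² = 0.1973.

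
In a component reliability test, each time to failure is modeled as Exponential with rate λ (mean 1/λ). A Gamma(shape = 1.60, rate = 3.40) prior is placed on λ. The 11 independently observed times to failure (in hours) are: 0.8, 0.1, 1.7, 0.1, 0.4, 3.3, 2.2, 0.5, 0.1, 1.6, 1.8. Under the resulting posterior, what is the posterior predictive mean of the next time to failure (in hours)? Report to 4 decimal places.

1.3793

With a Gamma(shape α, rate β) prior on the exponential rate λ, the posterior after n observations with total T = Σxᵢ is Gamma(α+n, β+T).
Sum of observations T = 12.6 hours; n = 11.
Posterior: Gamma(1.60+11, 3.40+12.6) = Gamma(12.60, 16.00).
The predictive distribution for the next observation is Lomax; its mean is β/(α−1) = 16.00/11.60 = 1.3793.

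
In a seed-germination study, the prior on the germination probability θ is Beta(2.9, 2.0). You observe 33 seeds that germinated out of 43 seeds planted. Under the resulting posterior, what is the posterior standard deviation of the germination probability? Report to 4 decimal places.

The Beta prior is conjugate to a Binomial/Bernoulli likelihood; the update adds successes to α and failures to β.
Posterior: Beta(α+k, β+n−k) = Beta(2.9+33, 2.0+10) = Beta(35.9, 12.0).
Var = αβ/((α+β)²(α+β+1)) = 35.9·12.0/(47.9²·48.9) = 0.00383969; SD = √0.00383969 = 0.0620.

0.0620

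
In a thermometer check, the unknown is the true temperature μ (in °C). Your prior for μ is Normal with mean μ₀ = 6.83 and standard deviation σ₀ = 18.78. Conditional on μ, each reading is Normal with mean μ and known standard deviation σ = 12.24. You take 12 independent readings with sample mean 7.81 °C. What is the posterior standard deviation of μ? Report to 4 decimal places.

3.4725

For Normal data with known variance σ², a Normal(μ₀, σ₀²) prior on μ is conjugate. Posterior precision = 1/σ₀² + n/σ²; posterior mean is the precision-weighted average of μ₀ and x̄.
σ₀² = 18.78² = 352.6884, σ² = 12.24² = 149.8176; σ² + n·σ₀² = 149.8176 + 12·352.6884 = 4382.0784.
Posterior precision = 1/σ₀² + n/σ² = 1/352.6884 + 12/149.8176 = (σ² + n·σ₀²)/(σ₀²σ²) = 4382.0784/(352.6884·149.8176); posterior variance σₙ² = σ₀²σ²/(σ² + n·σ₀²) = 352.6884·149.8176/4382.0784 = 12.057961.
Posterior SD = √σₙ² = √(352.6884·149.8176/4382.0784) = 3.4725.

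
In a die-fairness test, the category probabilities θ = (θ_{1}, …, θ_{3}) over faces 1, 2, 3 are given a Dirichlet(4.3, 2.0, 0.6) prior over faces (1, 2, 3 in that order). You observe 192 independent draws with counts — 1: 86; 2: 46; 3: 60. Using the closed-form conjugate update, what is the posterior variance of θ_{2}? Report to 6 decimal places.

0.000916

The Dirichlet prior is conjugate to the Multinomial likelihood: each posterior αⱼ = prior αⱼ + observed count nⱼ.
Posterior concentration: (90.3, 48.0, 60.6), total = 198.9.
Var[θ_j] = α_j(Σα−α_j)/((Σα)²(Σα+1)) = 48.0·150.9/(198.9²·199.9) = 0.000916.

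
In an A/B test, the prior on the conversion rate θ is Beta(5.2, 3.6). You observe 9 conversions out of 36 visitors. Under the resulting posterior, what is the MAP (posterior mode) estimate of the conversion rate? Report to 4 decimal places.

The Beta prior is conjugate to a Binomial/Bernoulli likelihood; the update adds successes to α and failures to β.
Posterior: Beta(α+k, β+n−k) = Beta(5.2+9, 3.6+27) = Beta(14.2, 30.6).
Mode of Beta(a,b) for a,b>1 is (a−1)/(a+b−2) = 13.2/42.8 = 0.3084.

0.3084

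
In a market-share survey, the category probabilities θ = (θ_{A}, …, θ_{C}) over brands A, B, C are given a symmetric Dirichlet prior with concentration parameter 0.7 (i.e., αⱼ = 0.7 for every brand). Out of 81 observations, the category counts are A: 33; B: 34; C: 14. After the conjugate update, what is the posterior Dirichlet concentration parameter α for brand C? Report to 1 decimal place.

The Dirichlet prior is conjugate to the Multinomial likelihood: each posterior αⱼ = prior αⱼ + observed count nⱼ.
Posterior concentration: (33.7, 34.7, 14.7), total = 83.1.
α_{C} = 0.7 + 14 = 14.7.

14.7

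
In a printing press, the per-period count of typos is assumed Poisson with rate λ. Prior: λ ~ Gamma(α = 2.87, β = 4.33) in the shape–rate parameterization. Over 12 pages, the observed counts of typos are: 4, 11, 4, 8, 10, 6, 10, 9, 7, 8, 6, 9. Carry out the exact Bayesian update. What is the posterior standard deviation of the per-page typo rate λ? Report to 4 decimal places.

With a Gamma(shape α, rate β) prior, the Poisson likelihood is conjugate: the posterior is Gamma(α + ΣXᵢ, β + n).
Sum of counts S = 92 over n = 12 pages.
Posterior: Gamma(α+S, β+n) = Gamma(2.87+92, 4.33+12) = Gamma(94.87, 16.33).
SD = √α/β = √94.87/16.33 = 0.5965.

0.5965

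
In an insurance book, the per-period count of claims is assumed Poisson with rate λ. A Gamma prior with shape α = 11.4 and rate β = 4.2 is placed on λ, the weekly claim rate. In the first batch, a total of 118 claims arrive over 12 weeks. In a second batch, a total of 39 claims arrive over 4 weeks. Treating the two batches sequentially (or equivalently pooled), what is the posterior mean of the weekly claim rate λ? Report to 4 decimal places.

With a Gamma(shape α, rate β) prior, the Poisson likelihood is conjugate: the posterior is Gamma(α + ΣXᵢ, β + n).
After batch 1: Gamma(α+S, β+n) = Gamma(11.4+118, 4.2+12) = Gamma(129.4, 16.2).
After batch 2: Gamma(α+S, β+n) = Gamma(129.4+39, 16.2+4) = Gamma(168.4, 20.2).
Posterior mean = α/β = 168.4/20.2 = 8.3366.

8.3366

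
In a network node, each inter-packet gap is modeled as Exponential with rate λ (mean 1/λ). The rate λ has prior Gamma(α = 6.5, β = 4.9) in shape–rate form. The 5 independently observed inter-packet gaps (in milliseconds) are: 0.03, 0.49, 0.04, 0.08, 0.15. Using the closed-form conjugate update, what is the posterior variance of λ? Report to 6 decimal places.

With a Gamma(shape α, rate β) prior on the exponential rate λ, the posterior after n observations with total T = Σxᵢ is Gamma(α+n, β+T).
Sum of observations T = 0.79 milliseconds; n = 5.
Posterior: Gamma(6.5+5, 4.9+0.79) = Gamma(11.5, 5.69).
Var = α/β² = 0.355200.

0.355200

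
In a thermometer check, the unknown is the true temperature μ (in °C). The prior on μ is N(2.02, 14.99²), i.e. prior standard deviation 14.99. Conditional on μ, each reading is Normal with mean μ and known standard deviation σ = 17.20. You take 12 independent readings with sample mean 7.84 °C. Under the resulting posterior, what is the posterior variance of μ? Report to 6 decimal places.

For Normal data with known variance σ², a Normal(μ₀, σ₀²) prior on μ is conjugate. Posterior precision = 1/σ₀² + n/σ²; posterior mean is the precision-weighted average of μ₀ and x̄.
σ₀² = 14.99² = 224.7001, σ² = 17.20² = 295.84; σ² + n·σ₀² = 295.84 + 12·224.7001 = 2992.2412.
Posterior precision = 1/σ₀² + n/σ² = 1/224.7001 + 12/295.84 = (σ² + n·σ₀²)/(σ₀²σ²) = 2992.2412/(224.7001·295.84); posterior variance σₙ² = σ₀²σ²/(σ² + n·σ₀²) = 224.7001·295.84/2992.2412 = 22.215882.

22.215882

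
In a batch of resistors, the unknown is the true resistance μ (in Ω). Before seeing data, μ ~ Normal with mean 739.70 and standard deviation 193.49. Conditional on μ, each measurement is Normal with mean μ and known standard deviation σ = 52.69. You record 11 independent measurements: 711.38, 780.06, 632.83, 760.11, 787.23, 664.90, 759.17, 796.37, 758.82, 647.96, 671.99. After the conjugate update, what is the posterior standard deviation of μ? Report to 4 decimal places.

For Normal data with known variance σ², a Normal(μ₀, σ₀²) prior on μ is conjugate. Posterior precision = 1/σ₀² + n/σ²; posterior mean is the precision-weighted average of μ₀ and x̄.
σ₀² = 193.49² = 37438.3801, σ² = 52.69² = 2776.2361; σ² + n·σ₀² = 2776.2361 + 11·37438.3801 = 414598.4172.
Posterior precision = 1/σ₀² + n/σ² = 1/37438.3801 + 11/2776.2361 = (σ² + n·σ₀²)/(σ₀²σ²) = 414598.4172/(37438.3801·2776.2361); posterior variance σₙ² = σ₀²σ²/(σ² + n·σ₀²) = 37438.3801·2776.2361/414598.4172 = 250.695078.
Posterior SD = √σₙ² = √(37438.3801·2776.2361/414598.4172) = 15.8334.

15.8334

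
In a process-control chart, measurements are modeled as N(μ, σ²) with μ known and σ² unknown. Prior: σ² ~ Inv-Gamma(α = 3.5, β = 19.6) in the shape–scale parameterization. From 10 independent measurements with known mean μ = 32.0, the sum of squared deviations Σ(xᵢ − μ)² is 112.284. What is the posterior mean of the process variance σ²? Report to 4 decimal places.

With known mean μ and an Inverse-Gamma(α, β) prior on σ², the Normal likelihood is conjugate: posterior is Inv-Gamma(α + n/2, β + Σ(xᵢ−μ)²/2).
Posterior: Inv-Gamma(3.5 + 10/2, 19.6 + 112.284/2) = Inv-Gamma(8.50, 75.7420).
E[σ²|data] = β/(α−1) = 75.7420/7.50 = 10.0989.

10.0989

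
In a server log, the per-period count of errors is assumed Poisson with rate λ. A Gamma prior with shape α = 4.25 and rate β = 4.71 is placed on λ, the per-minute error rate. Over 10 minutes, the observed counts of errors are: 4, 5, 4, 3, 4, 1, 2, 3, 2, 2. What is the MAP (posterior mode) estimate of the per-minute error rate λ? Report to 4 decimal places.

2.2604

With a Gamma(shape α, rate β) prior, the Poisson likelihood is conjugate: the posterior is Gamma(α + ΣXᵢ, β + n).
Sum of counts S = 30 over n = 10 minutes.
Posterior: Gamma(α+S, β+n) = Gamma(4.25+30, 4.71+10) = Gamma(34.25, 14.71).
Mode of Gamma(α,β) for α≥1 is (α−1)/β = 33.25/14.71 = 2.2604.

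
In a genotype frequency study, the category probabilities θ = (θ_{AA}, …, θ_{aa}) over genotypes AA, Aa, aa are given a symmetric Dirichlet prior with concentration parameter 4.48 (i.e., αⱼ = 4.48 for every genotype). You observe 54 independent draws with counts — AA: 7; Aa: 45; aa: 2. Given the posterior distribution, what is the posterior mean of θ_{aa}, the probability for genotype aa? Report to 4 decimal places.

The Dirichlet prior is conjugate to the Multinomial likelihood: each posterior αⱼ = prior αⱼ + observed count nⱼ.
Posterior concentration: (11.48, 49.48, 6.48), total = 67.44.
E[θ_{aa}|data] = α_{aa}/Σα = 6.48/67.44 = 0.0961.

0.0961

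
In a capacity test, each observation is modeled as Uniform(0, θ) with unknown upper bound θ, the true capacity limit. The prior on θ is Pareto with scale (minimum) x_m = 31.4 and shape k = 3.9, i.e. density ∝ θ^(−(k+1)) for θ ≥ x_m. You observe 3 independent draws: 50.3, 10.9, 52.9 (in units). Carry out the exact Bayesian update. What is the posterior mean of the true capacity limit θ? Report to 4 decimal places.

61.8661

A Pareto(scale x_m, shape k) prior on the upper bound θ of Uniform(0, θ) is conjugate: posterior is Pareto(max(x_m, max xᵢ), k + n).
Sample maximum = 52.9; prior scale x_m = 31.4 → posterior scale = max = 52.9.
Posterior shape = 3.9 + 3 = 6.9.
E[θ|data] = k·x_m/(k−1) = 6.9·52.9/5.9 = 61.8661.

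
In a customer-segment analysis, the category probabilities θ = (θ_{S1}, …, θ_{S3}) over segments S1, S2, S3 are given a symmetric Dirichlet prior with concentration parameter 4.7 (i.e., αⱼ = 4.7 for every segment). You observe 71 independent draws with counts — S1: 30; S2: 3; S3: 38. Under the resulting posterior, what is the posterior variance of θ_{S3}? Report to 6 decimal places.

0.002904

The Dirichlet prior is conjugate to the Multinomial likelihood: each posterior αⱼ = prior αⱼ + observed count nⱼ.
Posterior concentration: (34.7, 7.7, 42.7), total = 85.1.
Var[θ_j] = α_j(Σα−α_j)/((Σα)²(Σα+1)) = 42.7·42.4/(85.1²·86.1) = 0.002904.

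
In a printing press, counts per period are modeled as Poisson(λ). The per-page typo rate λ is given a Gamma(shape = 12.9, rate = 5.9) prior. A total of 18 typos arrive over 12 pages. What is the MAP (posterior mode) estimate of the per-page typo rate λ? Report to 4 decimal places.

With a Gamma(shape α, rate β) prior, the Poisson likelihood is conjugate: the posterior is Gamma(α + ΣXᵢ, β + n).
Posterior: Gamma(α+S, β+n) = Gamma(12.9+18, 5.9+12) = Gamma(30.9, 17.9).
Mode of Gamma(α,β) for α≥1 is (α−1)/β = 29.9/17.9 = 1.6704.

1.6704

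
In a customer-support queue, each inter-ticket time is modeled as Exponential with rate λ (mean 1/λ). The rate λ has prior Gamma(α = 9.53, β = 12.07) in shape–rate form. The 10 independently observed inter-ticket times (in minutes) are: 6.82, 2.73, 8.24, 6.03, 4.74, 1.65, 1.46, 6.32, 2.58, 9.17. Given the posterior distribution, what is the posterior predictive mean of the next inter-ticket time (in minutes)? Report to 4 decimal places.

3.3357

With a Gamma(shape α, rate β) prior on the exponential rate λ, the posterior after n observations with total T = Σxᵢ is Gamma(α+n, β+T).
Sum of observations T = 49.74 minutes; n = 10.
Posterior: Gamma(9.53+10, 12.07+49.74) = Gamma(19.53, 61.81).
The predictive distribution for the next observation is Lomax; its mean is β/(α−1) = 61.81/18.53 = 3.3357.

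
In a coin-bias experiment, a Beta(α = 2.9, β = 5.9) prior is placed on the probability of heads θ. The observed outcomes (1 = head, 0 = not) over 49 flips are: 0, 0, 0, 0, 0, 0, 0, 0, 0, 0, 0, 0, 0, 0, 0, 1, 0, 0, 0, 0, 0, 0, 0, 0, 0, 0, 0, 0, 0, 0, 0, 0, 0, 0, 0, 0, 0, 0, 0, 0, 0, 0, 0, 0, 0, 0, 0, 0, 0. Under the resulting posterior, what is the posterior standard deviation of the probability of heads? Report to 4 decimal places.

0.0327

The Beta prior is conjugate to a Binomial/Bernoulli likelihood; the update adds successes to α and failures to β.
Posterior: Beta(α+k, β+n−k) = Beta(2.9+1, 5.9+48) = Beta(3.9, 53.9).
Var = αβ/((α+β)²(α+β+1)) = 3.9·53.9/(57.8²·58.8) = 0.00107009; SD = √0.00107009 = 0.0327.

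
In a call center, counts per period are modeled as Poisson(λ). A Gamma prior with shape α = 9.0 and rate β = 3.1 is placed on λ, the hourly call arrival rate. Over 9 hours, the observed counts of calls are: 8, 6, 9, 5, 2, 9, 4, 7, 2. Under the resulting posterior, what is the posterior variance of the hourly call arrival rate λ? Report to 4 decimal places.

0.4166

With a Gamma(shape α, rate β) prior, the Poisson likelihood is conjugate: the posterior is Gamma(α + ΣXᵢ, β + n).
Sum of counts S = 52 over n = 9 hours.
Posterior: Gamma(α+S, β+n) = Gamma(9.0+52, 3.1+9) = Gamma(61.0, 12.1).
Var = α/β² = 61.0/12.1² = 0.4166.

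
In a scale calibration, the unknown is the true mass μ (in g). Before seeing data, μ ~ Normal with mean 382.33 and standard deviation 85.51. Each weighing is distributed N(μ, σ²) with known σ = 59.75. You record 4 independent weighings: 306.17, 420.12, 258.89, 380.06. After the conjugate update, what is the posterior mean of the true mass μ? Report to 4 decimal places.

For Normal data with known variance σ², a Normal(μ₀, σ₀²) prior on μ is conjugate. Posterior precision = 1/σ₀² + n/σ²; posterior mean is the precision-weighted average of μ₀ and x̄.
Σxᵢ = 306.17 + 420.12 + 258.89 + 380.06 = 1365.24, so n·x̄ = 1365.24.
σ₀² = 85.51² = 7311.9601, σ² = 59.75² = 3570.0625; σ² + n·σ₀² = 3570.0625 + 4·7311.9601 = 32817.9029.
Posterior mean = (μ₀/σ₀² + n·x̄/σ²)/(1/σ₀² + n/σ²) = (σ²·μ₀ + σ₀²·n·x̄)/(σ² + n·σ₀²) = (3570.0625·382.33 + 7311.9601·1365.24)/32817.9029 = 11347522.402549/32817.9029 = 345.7723.

345.7723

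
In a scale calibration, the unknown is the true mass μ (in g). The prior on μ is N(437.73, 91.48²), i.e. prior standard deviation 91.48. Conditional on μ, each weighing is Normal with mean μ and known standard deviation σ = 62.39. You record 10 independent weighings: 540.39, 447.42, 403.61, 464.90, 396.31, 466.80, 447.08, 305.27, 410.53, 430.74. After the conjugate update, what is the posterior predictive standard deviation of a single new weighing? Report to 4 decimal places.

For Normal data with known variance σ², a Normal(μ₀, σ₀²) prior on μ is conjugate. Posterior precision = 1/σ₀² + n/σ²; posterior mean is the precision-weighted average of μ₀ and x̄.
σ₀² = 91.48² = 8368.5904, σ² = 62.39² = 3892.5121; σ² + n·σ₀² = 3892.5121 + 10·8368.5904 = 87578.4161.
Posterior precision = 1/σ₀² + n/σ² = 1/8368.5904 + 10/3892.5121 = (σ² + n·σ₀²)/(σ₀²σ²) = 87578.4161/(8368.5904·3892.5121); posterior variance σₙ² = σ₀²σ²/(σ² + n·σ₀²) = 8368.5904·3892.5121/87578.4161 = 371.950543.
Predictive variance for one new observation = σₙ² + σ² = 8368.5904·3892.5121/87578.4161 + 3892.5121 = σ²·(σ₀² + 87578.4161)/87578.4161 = 3892.5121·95947.0065/87578.4161 = 4264.462643; SD = √(3892.5121·95947.0065/87578.4161) = 65.3029.

65.3029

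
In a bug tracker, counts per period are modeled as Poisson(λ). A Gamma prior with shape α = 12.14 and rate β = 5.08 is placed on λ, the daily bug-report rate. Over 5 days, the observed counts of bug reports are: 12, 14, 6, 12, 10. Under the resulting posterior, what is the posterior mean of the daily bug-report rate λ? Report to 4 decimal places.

With a Gamma(shape α, rate β) prior, the Poisson likelihood is conjugate: the posterior is Gamma(α + ΣXᵢ, β + n).
Sum of counts S = 54 over n = 5 days.
Posterior: Gamma(α+S, β+n) = Gamma(12.14+54, 5.08+5) = Gamma(66.14, 10.08).
Posterior mean = α/β = 66.14/10.08 = 6.5615.

6.5615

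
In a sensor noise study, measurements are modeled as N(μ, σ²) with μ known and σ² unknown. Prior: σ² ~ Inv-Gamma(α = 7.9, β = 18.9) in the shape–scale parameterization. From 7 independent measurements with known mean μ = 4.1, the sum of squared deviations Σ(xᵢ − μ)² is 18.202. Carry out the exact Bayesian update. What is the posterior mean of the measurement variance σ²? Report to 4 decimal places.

2.6924

With known mean μ and an Inverse-Gamma(α, β) prior on σ², the Normal likelihood is conjugate: posterior is Inv-Gamma(α + n/2, β + Σ(xᵢ−μ)²/2).
Posterior: Inv-Gamma(7.9 + 7/2, 18.9 + 18.202/2) = Inv-Gamma(11.40, 28.0010).
E[σ²|data] = β/(α−1) = 28.0010/10.40 = 2.6924.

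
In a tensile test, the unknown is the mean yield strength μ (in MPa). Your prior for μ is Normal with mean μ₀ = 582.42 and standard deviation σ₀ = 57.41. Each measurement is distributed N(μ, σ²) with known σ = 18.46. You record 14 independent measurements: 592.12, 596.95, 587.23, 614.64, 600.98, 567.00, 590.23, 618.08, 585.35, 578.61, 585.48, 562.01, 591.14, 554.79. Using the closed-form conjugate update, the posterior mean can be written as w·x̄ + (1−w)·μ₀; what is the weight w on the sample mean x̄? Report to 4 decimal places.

For Normal data with known variance σ², a Normal(μ₀, σ₀²) prior on μ is conjugate. Posterior precision = 1/σ₀² + n/σ²; posterior mean is the precision-weighted average of μ₀ and x̄.
σ₀² = 57.41² = 3295.9081, σ² = 18.46² = 340.7716. Prior precision 1/σ₀² = 1/3295.9081; data precision n/σ² = 14/340.7716.
w = (n/σ²)/(1/σ₀² + n/σ²) = n·σ₀²/(σ² + n·σ₀²) = 14·3295.9081/(340.7716 + 14·3295.9081) = 46142.7134/46483.485 = 0.9927.

0.9927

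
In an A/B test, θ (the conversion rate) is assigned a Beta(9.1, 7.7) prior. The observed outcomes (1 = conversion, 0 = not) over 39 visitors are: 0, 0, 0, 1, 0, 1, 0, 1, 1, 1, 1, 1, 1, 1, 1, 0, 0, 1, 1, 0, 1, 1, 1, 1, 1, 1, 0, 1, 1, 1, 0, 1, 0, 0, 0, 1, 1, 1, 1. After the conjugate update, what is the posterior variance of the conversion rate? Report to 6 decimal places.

0.004108

The Beta prior is conjugate to a Binomial/Bernoulli likelihood; the update adds successes to α and failures to β.
Posterior: Beta(α+k, β+n−k) = Beta(9.1+26, 7.7+13) = Beta(35.1, 20.7).
Var = αβ/((α+β)²(α+β+1)) = 35.1·20.7/(55.8²·56.8) = 0.004108.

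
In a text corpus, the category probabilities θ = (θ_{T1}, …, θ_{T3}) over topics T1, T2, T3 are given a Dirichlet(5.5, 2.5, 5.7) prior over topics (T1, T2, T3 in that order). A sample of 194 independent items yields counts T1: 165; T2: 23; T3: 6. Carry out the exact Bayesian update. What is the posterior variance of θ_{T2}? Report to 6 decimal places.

0.000516

The Dirichlet prior is conjugate to the Multinomial likelihood: each posterior αⱼ = prior αⱼ + observed count nⱼ.
Posterior concentration: (170.5, 25.5, 11.7), total = 207.7.
Var[θ_j] = α_j(Σα−α_j)/((Σα)²(Σα+1)) = 25.5·182.2/(207.7²·208.7) = 0.000516.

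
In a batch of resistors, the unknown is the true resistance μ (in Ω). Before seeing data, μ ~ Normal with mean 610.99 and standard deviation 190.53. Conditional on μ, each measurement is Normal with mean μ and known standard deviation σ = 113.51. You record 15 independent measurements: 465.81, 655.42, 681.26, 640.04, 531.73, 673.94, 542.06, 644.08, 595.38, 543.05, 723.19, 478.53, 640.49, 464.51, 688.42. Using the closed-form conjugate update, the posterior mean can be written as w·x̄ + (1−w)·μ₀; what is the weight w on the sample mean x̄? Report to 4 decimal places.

For Normal data with known variance σ², a Normal(μ₀, σ₀²) prior on μ is conjugate. Posterior precision = 1/σ₀² + n/σ²; posterior mean is the precision-weighted average of μ₀ and x̄.
σ₀² = 190.53² = 36301.6809, σ² = 113.51² = 12884.5201. Prior precision 1/σ₀² = 1/36301.6809; data precision n/σ² = 15/12884.5201.
w = (n/σ²)/(1/σ₀² + n/σ²) = n·σ₀²/(σ² + n·σ₀²) = 15·36301.6809/(12884.5201 + 15·36301.6809) = 544525.2135/557409.7336 = 0.9769.

0.9769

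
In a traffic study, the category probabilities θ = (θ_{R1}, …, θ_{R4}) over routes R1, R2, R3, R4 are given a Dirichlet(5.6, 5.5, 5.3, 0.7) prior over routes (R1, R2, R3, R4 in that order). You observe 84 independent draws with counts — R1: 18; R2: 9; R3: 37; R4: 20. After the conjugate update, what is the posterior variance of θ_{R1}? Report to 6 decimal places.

0.001753

The Dirichlet prior is conjugate to the Multinomial likelihood: each posterior αⱼ = prior αⱼ + observed count nⱼ.
Posterior concentration: (23.6, 14.5, 42.3, 20.7), total = 101.1.
Var[θ_j] = α_j(Σα−α_j)/((Σα)²(Σα+1)) = 23.6·77.5/(101.1²·102.1) = 0.001753.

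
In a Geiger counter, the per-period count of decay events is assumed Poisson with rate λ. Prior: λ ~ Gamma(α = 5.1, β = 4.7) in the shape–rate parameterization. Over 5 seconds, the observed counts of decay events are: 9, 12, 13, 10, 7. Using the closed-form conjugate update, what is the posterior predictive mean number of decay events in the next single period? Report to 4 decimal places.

With a Gamma(shape α, rate β) prior, the Poisson likelihood is conjugate: the posterior is Gamma(α + ΣXᵢ, β + n).
Sum of counts S = 51 over n = 5 seconds.
Posterior: Gamma(α+S, β+n) = Gamma(5.1+51, 4.7+5) = Gamma(56.1, 9.7).
The predictive distribution for one future period is NegBinom with mean α/β = 5.7835.

5.7835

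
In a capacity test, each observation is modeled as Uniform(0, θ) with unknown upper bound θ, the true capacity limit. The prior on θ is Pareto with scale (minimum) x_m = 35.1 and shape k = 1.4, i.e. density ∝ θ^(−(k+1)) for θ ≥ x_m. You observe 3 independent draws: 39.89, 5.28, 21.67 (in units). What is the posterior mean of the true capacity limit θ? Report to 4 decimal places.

A Pareto(scale x_m, shape k) prior on the upper bound θ of Uniform(0, θ) is conjugate: posterior is Pareto(max(x_m, max xᵢ), k + n).
Sample maximum = 39.89; prior scale x_m = 35.1 → posterior scale = max = 39.89.
Posterior shape = 1.4 + 3 = 4.4.
E[θ|data] = k·x_m/(k−1) = 4.4·39.89/3.4 = 51.6224.

51.6224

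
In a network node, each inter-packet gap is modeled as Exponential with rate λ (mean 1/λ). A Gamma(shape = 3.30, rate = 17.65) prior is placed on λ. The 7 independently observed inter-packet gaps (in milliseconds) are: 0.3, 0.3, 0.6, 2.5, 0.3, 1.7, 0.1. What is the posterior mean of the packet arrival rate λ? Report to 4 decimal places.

With a Gamma(shape α, rate β) prior on the exponential rate λ, the posterior after n observations with total T = Σxᵢ is Gamma(α+n, β+T).
Sum of observations T = 5.8 milliseconds; n = 7.
Posterior: Gamma(3.30+7, 17.65+5.8) = Gamma(10.30, 23.45).
Posterior mean of λ = α/β = 10.30/23.45 = 0.4392.

0.4392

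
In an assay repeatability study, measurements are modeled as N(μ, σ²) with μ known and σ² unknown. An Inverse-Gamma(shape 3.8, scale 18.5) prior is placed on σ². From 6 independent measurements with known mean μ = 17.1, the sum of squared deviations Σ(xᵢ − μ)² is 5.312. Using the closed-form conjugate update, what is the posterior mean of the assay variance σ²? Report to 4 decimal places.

3.6476

With known mean μ and an Inverse-Gamma(α, β) prior on σ², the Normal likelihood is conjugate: posterior is Inv-Gamma(α + n/2, β + Σ(xᵢ−μ)²/2).
Posterior: Inv-Gamma(3.8 + 6/2, 18.5 + 5.312/2) = Inv-Gamma(6.80, 21.1560).
E[σ²|data] = β/(α−1) = 21.1560/5.80 = 3.6476.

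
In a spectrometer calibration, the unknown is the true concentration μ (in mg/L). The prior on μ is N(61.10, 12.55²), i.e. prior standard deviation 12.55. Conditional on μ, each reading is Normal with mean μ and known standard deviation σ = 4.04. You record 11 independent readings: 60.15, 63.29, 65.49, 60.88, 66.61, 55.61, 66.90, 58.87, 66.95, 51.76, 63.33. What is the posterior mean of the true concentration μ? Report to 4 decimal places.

For Normal data with known variance σ², a Normal(μ₀, σ₀²) prior on μ is conjugate. Posterior precision = 1/σ₀² + n/σ²; posterior mean is the precision-weighted average of μ₀ and x̄.
Σxᵢ = 60.15 + 63.29 + 65.49 + 60.88 + 66.61 + 55.61 + 66.90 + 58.87 + 66.95 + 51.76 + 63.33 = 679.84, so n·x̄ = 679.84.
σ₀² = 12.55² = 157.5025, σ² = 4.04² = 16.3216; σ² + n·σ₀² = 16.3216 + 11·157.5025 = 1748.8491.
Posterior mean = (μ₀/σ₀² + n·x̄/σ²)/(1/σ₀² + n/σ²) = (σ²·μ₀ + σ₀²·n·x̄)/(σ² + n·σ₀²) = (16.3216·61.10 + 157.5025·679.84)/1748.8491 = 108073.74936/1748.8491 = 61.7971.

61.7971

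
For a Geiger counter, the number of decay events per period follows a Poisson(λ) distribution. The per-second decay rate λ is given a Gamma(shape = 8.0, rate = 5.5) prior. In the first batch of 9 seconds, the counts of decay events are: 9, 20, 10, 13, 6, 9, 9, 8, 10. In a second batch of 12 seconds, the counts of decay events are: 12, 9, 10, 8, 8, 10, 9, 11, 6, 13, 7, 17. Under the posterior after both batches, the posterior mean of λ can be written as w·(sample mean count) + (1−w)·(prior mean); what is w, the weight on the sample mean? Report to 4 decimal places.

0.7925

With a Gamma(shape α, rate β) prior, the Poisson likelihood is conjugate: the posterior is Gamma(α + ΣXᵢ, β + n).
Total number of seconds: n = 9 + 12 = 21.
Posterior mean = (α₀+S)/(β₀+n) = [n/(β₀+n)]·(S/n) + [β₀/(β₀+n)]·(α₀/β₀), so only n and β₀ enter the weight.
Weight on data w = n/(β₀+n) = 21/(5.5+21) = 21/26.5 = 0.7925.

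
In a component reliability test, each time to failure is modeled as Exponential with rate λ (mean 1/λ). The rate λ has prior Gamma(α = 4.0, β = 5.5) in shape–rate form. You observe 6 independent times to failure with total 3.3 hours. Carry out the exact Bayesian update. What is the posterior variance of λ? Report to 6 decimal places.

0.129132

With a Gamma(shape α, rate β) prior on the exponential rate λ, the posterior after n observations with total T = Σxᵢ is Gamma(α+n, β+T).
Posterior: Gamma(4.0+6, 5.5+3.3) = Gamma(10.0, 8.8).
Var = α/β² = 0.129132.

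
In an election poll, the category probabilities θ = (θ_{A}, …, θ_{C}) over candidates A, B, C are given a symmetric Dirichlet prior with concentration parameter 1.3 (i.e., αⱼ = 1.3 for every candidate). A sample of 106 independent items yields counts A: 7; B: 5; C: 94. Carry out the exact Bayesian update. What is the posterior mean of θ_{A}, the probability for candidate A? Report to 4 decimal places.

The Dirichlet prior is conjugate to the Multinomial likelihood: each posterior αⱼ = prior αⱼ + observed count nⱼ.
Posterior concentration: (8.3, 6.3, 95.3), total = 109.9.
E[θ_{A}|data] = α_{A}/Σα = 8.3/109.9 = 0.0755.

0.0755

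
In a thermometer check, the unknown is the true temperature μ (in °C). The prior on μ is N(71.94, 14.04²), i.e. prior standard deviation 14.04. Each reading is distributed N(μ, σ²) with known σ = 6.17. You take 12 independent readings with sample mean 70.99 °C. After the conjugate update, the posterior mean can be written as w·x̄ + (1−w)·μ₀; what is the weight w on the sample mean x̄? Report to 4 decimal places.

0.9842

For Normal data with known variance σ², a Normal(μ₀, σ₀²) prior on μ is conjugate. Posterior precision = 1/σ₀² + n/σ²; posterior mean is the precision-weighted average of μ₀ and x̄.
σ₀² = 14.04² = 197.1216, σ² = 6.17² = 38.0689. Prior precision 1/σ₀² = 1/197.1216; data precision n/σ² = 12/38.0689.
w = (n/σ²)/(1/σ₀² + n/σ²) = n·σ₀²/(σ² + n·σ₀²) = 12·197.1216/(38.0689 + 12·197.1216) = 2365.4592/2403.5281 = 0.9842.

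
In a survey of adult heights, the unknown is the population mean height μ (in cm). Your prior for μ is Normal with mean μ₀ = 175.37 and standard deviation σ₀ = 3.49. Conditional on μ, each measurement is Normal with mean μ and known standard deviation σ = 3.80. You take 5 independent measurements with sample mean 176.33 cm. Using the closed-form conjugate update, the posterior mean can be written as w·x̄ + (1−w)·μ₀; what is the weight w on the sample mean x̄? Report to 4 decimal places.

0.8083

For Normal data with known variance σ², a Normal(μ₀, σ₀²) prior on μ is conjugate. Posterior precision = 1/σ₀² + n/σ²; posterior mean is the precision-weighted average of μ₀ and x̄.
σ₀² = 3.49² = 12.1801, σ² = 3.80² = 14.44. Prior precision 1/σ₀² = 1/12.1801; data precision n/σ² = 5/14.44.
w = (n/σ²)/(1/σ₀² + n/σ²) = n·σ₀²/(σ² + n·σ₀²) = 5·12.1801/(14.44 + 5·12.1801) = 60.9005/75.3405 = 0.8083.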